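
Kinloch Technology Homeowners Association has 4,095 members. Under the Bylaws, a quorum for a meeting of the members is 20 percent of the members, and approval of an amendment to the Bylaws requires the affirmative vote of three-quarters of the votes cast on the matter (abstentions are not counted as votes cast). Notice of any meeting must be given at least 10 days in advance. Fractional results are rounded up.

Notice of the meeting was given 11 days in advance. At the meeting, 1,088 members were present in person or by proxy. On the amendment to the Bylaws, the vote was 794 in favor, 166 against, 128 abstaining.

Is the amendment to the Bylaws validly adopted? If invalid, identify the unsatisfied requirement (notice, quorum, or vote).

Notice: 11 days given; 10 required. Satisfied.
Quorum: 20% of 4,095 = 819; 1,088 present. Satisfied.
Vote: requires three-fourths of the votes cast (1,088 − 128 abstaining = 960); 3/4 of 960 = 720, so 720 needed; 794 in favor. Satisfied.

Valid — all requirements satisfied.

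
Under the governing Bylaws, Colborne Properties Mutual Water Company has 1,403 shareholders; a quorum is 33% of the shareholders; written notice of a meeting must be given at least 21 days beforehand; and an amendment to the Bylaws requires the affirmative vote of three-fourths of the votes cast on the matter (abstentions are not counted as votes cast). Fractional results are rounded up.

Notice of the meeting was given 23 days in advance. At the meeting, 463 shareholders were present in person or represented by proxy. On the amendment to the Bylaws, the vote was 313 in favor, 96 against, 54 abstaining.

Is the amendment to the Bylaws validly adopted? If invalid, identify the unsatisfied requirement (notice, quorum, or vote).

Valid — all requirements satisfied.

Notice: 23 days given; 21 required. Satisfied.
Quorum: 33% of 1,403 = 462.99, rounded up to 463; 463 present. Satisfied.
Vote: requires three-fourths of the votes cast (463 − 54 abstaining = 409); 3/4 of 409 = 306.75, rounded up to 307, so 307 needed; 313 in favor. Satisfied.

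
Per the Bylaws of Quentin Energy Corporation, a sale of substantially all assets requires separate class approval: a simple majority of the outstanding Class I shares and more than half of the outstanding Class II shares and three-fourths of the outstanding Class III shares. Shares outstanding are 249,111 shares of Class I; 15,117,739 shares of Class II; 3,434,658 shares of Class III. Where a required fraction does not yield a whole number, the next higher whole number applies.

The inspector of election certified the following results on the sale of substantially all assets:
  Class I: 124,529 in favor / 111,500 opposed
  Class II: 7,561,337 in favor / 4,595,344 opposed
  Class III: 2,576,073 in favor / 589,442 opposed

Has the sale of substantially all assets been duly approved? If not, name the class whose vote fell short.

Class I: a majority of 249111 is 124556; 124,556 required, 124,529 in favor — not approved.
Class II: a majority of 15117739 is 7558870; 7,558,870 required, 7,561,337 in favor — approved.
Class III: 3/4 of 3434658 = 2575993.50, rounded up to 2575994; 2,575,994 required, 2,576,073 in favor — approved.

Not approved — the Class I shares did not give the required vote.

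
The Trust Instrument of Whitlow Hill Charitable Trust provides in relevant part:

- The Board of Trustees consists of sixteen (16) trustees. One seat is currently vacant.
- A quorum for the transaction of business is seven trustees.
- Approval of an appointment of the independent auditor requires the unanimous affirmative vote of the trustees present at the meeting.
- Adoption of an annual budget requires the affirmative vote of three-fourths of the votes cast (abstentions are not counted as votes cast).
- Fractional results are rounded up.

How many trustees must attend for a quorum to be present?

7

The quorum is fixed at 7.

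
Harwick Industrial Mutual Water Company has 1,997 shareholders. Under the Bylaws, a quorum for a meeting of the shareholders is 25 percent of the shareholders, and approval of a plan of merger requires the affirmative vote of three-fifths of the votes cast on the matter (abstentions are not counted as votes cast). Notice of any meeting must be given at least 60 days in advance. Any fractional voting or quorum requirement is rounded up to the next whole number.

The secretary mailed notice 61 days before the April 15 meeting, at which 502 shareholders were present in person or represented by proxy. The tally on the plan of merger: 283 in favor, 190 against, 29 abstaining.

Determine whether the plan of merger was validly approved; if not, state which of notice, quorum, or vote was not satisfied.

Invalid — vote requirement not satisfied.

Notice: 61 days given; 60 required. Satisfied.
Quorum: 25% of 1,997 = 499.25, rounded up to 500; 502 present. Satisfied.
Vote: requires three-fifths of the votes cast (502 − 29 abstaining = 473); 3/5 of 473 = 283.80, rounded up to 284, so 284 needed; 283 in favor. Not satisfied.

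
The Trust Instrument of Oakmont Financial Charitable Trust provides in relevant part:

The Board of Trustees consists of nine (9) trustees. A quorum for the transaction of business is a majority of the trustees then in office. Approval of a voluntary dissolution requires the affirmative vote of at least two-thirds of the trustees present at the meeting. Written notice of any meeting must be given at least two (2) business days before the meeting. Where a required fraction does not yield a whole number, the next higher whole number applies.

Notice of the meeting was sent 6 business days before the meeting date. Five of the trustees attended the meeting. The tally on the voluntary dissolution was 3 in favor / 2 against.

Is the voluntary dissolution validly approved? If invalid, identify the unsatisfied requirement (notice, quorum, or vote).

Notice: 6 business days given; 2 required (6 ≥ 2). Satisfied.
Quorum: 5 present; quorum is 5. Satisfied.
Vote: the voluntary dissolution requires two-thirds of the trustees present (5). 2/3 of 5 = 3.33, rounded up to 4, so 4 affirmative votes are needed; 3 voted in favor. Not satisfied.

Invalid — vote requirement not satisfied.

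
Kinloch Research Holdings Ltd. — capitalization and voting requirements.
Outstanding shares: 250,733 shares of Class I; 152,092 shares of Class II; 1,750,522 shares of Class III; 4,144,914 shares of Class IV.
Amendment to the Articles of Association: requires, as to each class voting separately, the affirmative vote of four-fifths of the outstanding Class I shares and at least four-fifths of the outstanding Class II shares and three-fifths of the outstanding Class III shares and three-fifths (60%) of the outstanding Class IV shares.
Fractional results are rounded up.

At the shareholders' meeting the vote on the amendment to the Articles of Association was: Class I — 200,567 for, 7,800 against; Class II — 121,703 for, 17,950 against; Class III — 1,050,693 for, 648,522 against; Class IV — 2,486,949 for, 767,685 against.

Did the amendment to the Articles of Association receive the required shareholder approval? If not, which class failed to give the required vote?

Not approved — the Class I shares did not give the required vote.

Class I: 4/5 of 250733 = 200586.40, rounded up to 200587; 200,587 required, 200,567 in favor — not approved.
Class II: 4/5 of 152092 = 121673.60, rounded up to 121674; 121,674 required, 121,703 in favor — approved.
Class III: 3/5 of 1750522 = 1050313.20, rounded up to 1050314; 1,050,314 required, 1,050,693 in favor — approved.
Class IV: 3/5 of 4144914 = 2486948.40, rounded up to 2486949; 2,486,949 required, 2,486,949 in favor — approved.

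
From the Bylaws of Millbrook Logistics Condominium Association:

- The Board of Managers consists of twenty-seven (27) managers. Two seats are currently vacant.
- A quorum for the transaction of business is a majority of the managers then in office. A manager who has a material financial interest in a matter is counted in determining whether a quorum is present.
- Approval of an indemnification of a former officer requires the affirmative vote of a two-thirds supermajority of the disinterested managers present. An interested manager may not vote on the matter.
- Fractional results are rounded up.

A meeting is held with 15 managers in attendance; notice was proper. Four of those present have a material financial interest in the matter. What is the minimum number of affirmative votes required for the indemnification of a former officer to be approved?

The indemnification of a former officer requires two-thirds of the disinterested managers present (15 − 4 = 11).
2/3 of 11 = 7.33, rounded up to 8.

8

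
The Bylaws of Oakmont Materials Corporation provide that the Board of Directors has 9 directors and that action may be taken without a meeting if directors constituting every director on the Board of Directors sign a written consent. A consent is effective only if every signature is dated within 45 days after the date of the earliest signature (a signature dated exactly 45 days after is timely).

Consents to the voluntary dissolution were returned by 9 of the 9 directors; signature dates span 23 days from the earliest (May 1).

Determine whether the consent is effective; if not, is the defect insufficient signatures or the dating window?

Effective — both the signature and dating-window requirements are satisfied.

Signatures required: all of 9 — unanimous means all 9, so 9 needed; 9 signed. Sufficient.
Dating window: the latest signature is 23 days after the earliest; the limit is 45 days. Within the window.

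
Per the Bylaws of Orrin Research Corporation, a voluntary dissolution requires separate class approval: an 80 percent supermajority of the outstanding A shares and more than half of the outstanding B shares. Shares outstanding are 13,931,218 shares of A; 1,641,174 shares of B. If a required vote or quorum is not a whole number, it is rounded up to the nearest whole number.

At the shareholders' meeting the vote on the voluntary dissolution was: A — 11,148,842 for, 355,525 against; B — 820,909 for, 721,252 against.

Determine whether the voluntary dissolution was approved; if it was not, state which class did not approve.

A: 4/5 of 13931218 = 11144974.40, rounded up to 11144975; 11,144,975 required, 11,148,842 in favor — approved.
B: a majority of 1641174 is 820588; 820,588 required, 820,909 in favor — approved.

Approved — every class gave the required vote.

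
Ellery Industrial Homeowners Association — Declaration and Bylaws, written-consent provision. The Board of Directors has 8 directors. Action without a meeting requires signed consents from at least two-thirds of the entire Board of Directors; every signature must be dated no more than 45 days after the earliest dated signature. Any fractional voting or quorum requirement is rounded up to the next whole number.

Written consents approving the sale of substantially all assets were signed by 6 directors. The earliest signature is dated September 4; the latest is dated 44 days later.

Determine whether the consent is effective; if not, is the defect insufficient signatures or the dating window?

Effective — both the signature and dating-window requirements are satisfied.

Signatures required: at least two-thirds of 8 — 2/3 of 8 = 5.33, rounded up to 6, so 6 needed; 6 signed. Sufficient.
Dating window: the latest signature is 44 days after the earliest; the limit is 45 days. Within the window.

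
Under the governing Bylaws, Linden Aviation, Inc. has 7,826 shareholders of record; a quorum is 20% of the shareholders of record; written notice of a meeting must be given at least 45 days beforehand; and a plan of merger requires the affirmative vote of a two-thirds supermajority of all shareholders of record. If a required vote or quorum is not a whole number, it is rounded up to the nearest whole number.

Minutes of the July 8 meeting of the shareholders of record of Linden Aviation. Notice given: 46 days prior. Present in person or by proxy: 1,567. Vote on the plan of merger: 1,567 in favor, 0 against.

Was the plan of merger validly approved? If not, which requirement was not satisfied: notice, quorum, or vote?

Invalid — vote requirement not satisfied.

Notice: 46 days given; 45 required. Satisfied.
Quorum: 20% of 7,826 = 1,565.20, rounded up to 1,566; 1,567 present. Satisfied.
Vote: requires two-thirds of all shareholders of record (7,826); 2/3 of 7826 = 5217.33, rounded up to 5218, so 5,218 needed; 1,567 in favor. Not satisfied.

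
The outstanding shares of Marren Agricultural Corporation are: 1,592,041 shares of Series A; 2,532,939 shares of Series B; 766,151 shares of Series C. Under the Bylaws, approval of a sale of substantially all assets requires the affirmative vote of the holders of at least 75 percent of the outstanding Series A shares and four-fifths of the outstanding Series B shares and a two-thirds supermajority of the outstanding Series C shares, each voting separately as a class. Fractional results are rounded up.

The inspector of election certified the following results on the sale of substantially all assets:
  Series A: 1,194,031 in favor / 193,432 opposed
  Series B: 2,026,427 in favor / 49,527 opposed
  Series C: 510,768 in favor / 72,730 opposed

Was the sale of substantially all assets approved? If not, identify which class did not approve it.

Series A: 3/4 of 1592041 = 1194030.75, rounded up to 1194031; 1,194,031 required, 1,194,031 in favor — approved.
Series B: 4/5 of 2532939 = 2026351.20, rounded up to 2026352; 2,026,352 required, 2,026,427 in favor — approved.
Series C: 2/3 of 766151 = 510767.33, rounded up to 510768; 510,768 required, 510,768 in favor — approved.

Approved — every class gave the required vote.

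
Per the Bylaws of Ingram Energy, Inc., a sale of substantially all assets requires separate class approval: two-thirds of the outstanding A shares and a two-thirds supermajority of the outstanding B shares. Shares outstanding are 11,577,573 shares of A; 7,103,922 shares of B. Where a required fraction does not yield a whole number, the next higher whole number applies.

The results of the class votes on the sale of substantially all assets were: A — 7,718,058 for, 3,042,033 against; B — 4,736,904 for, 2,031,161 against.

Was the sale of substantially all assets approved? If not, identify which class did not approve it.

A: 2/3 of 11577573 = 7718382; 7,718,382 required, 7,718,058 in favor — not approved.
B: 2/3 of 7103922 = 4735948; 4,735,948 required, 4,736,904 in favor — approved.

Not approved — the A shares did not give the required vote.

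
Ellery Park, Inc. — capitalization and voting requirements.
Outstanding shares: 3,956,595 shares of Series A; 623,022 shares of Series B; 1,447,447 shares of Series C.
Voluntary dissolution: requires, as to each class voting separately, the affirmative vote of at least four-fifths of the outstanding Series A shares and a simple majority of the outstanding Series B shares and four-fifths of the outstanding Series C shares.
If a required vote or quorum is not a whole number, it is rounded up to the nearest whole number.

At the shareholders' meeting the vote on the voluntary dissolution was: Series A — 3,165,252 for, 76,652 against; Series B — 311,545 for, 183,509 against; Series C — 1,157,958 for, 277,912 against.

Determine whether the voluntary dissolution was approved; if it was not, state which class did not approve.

Series A: 4/5 of 3956595 = 3165276; 3,165,276 required, 3,165,252 in favor — not approved.
Series B: a majority of 623022 is 311512; 311,512 required, 311,545 in favor — approved.
Series C: 4/5 of 1447447 = 1157957.60, rounded up to 1157958; 1,157,958 required, 1,157,958 in favor — approved.

Not approved — the Series A shares did not give the required vote.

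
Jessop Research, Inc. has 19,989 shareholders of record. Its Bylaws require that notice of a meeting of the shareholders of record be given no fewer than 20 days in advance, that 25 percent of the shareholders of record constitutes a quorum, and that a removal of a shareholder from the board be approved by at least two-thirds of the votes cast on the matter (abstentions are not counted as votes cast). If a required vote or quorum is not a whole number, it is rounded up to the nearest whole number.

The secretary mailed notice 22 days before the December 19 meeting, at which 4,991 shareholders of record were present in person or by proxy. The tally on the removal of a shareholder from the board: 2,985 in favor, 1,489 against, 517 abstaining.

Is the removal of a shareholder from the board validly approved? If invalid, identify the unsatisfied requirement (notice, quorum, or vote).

Notice: 22 days given; 20 required. Satisfied.
Quorum: 25% of 19,989 = 4,997.25, rounded up to 4,998; 4,991 present. Not satisfied.
Vote: requires two-thirds of the votes cast (4,991 − 517 abstaining = 4,474); 2/3 of 4474 = 2982.67, rounded up to 2983, so 2,983 needed; 2,985 in favor. Satisfied.

Invalid — quorum requirement not satisfied.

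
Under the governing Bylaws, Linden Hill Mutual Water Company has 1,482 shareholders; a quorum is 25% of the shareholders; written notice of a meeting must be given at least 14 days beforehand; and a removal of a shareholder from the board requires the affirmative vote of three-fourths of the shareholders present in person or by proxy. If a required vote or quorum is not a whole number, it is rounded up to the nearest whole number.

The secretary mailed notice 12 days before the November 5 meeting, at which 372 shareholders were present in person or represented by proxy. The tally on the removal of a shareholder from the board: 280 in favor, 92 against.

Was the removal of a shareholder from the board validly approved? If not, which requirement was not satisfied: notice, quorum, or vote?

Invalid — notice requirement not satisfied.

Notice: 12 days given; 14 required. Not satisfied.
Quorum: 25% of 1,482 = 370.50, rounded up to 371; 372 present. Satisfied.
Vote: requires three-fourths of those present (372); 3/4 of 372 = 279, so 279 needed; 280 in favor. Satisfied.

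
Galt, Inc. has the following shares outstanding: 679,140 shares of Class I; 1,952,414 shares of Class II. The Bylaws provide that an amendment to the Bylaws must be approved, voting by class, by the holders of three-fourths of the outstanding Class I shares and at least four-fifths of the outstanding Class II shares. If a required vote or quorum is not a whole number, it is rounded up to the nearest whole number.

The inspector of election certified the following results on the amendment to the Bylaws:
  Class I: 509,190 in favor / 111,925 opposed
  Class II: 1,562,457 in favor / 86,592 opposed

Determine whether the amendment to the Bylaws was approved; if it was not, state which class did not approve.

Not approved — the Class I shares did not give the required vote.

Class I: 3/4 of 679140 = 509355; 509,355 required, 509,190 in favor — not approved.
Class II: 4/5 of 1952414 = 1561931.20, rounded up to 1561932; 1,561,932 required, 1,562,457 in favor — approved.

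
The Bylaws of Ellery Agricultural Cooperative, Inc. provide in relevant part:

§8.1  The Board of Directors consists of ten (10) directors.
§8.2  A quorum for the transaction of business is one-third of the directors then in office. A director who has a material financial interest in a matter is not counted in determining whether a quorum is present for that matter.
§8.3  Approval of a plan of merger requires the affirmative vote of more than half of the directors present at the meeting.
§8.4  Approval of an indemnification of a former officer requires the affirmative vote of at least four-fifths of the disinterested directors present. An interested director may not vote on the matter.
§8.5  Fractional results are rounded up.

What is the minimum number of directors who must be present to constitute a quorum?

1/3 of 10 = 3.33, rounded up to 4.

4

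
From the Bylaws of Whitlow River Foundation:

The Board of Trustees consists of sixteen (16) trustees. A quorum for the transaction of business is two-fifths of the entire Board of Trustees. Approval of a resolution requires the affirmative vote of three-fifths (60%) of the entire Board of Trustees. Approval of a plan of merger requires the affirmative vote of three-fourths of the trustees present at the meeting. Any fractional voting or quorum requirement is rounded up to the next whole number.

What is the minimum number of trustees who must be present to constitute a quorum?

2/5 of 16 = 6.40, rounded up to 7.

7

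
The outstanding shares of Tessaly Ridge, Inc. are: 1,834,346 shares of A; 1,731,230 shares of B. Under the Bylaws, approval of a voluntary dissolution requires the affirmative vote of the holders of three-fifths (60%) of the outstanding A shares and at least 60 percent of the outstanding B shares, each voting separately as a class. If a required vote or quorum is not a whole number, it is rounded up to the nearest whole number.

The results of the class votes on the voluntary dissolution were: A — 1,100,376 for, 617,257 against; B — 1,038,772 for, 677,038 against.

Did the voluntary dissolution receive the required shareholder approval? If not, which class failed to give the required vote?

A: 3/5 of 1834346 = 1100607.60, rounded up to 1100608; 1,100,608 required, 1,100,376 in favor — not approved.
B: 3/5 of 1731230 = 1038738; 1,038,738 required, 1,038,772 in favor — approved.

Not approved — the A shares did not give the required vote.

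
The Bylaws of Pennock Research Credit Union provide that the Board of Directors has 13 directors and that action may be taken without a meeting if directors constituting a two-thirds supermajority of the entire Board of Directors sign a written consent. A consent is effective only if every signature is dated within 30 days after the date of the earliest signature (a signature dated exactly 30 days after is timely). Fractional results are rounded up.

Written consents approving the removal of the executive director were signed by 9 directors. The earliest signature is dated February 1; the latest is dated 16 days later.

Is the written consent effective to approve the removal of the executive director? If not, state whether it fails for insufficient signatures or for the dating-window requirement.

Effective — both the signature and dating-window requirements are satisfied.

Signatures required: a two-thirds supermajority of 13 — 2/3 of 13 = 8.67, rounded up to 9, so 9 needed; 9 signed. Sufficient.
Dating window: the latest signature is 16 days after the earliest; the limit is 30 days. Within the window.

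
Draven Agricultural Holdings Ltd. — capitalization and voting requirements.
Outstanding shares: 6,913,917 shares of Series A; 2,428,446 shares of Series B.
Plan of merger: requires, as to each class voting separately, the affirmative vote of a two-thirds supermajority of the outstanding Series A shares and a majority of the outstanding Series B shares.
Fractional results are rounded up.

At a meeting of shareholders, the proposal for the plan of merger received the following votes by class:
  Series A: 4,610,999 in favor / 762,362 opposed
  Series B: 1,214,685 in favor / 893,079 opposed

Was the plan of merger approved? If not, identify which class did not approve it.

Approved — every class gave the required vote.

Series A: 2/3 of 6913917 = 4609278; 4,609,278 required, 4,610,999 in favor — approved.
Series B: a majority of 2428446 is 1214224; 1,214,224 required, 1,214,685 in favor — approved.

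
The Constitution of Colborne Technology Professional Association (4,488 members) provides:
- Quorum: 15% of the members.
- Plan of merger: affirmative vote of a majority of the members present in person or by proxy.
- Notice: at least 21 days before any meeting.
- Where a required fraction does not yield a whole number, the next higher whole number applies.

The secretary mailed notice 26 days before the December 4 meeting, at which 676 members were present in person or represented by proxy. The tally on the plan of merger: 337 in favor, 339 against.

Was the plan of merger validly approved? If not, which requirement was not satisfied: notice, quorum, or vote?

Invalid — vote requirement not satisfied.

Notice: 26 days given; 21 required. Satisfied.
Quorum: 15% of 4,488 = 673.20, rounded up to 674; 676 present. Satisfied.
Vote: requires a majority of those present (676); a majority of 676 is 339, so 339 needed; 337 in favor. Not satisfied.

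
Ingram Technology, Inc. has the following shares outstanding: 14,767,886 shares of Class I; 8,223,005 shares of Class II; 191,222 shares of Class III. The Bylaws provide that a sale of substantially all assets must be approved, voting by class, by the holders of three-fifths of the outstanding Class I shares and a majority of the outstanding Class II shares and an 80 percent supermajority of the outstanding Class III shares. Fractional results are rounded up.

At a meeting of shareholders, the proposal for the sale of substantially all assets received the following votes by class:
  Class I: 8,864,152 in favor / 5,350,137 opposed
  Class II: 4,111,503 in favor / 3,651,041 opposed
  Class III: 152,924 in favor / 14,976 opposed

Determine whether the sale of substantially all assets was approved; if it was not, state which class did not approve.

Class I: 3/5 of 14767886 = 8860731.60, rounded up to 8860732; 8,860,732 required, 8,864,152 in favor — approved.
Class II: a majority of 8223005 is 4111503; 4,111,503 required, 4,111,503 in favor — approved.
Class III: 4/5 of 191222 = 152977.60, rounded up to 152978; 152,978 required, 152,924 in favor — not approved.

Not approved — the Class III shares did not give the required vote.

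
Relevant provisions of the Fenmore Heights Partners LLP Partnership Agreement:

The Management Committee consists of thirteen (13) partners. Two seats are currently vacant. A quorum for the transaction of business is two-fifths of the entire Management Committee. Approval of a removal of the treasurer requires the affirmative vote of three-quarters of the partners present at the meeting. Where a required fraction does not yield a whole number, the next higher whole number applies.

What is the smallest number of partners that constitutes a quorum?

6

2/5 of 13 = 5.20, rounded up to 6.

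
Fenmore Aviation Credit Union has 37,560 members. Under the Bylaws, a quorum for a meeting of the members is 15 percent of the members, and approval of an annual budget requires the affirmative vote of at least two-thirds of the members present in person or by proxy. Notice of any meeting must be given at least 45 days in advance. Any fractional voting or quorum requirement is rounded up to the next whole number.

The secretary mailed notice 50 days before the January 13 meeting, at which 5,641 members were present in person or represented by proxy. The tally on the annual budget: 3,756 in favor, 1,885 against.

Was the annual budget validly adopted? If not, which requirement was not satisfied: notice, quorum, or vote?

Notice: 50 days given; 45 required. Satisfied.
Quorum: 15% of 37,560 = 5,634; 5,641 present. Satisfied.
Vote: requires two-thirds of those present (5,641); 2/3 of 5641 = 3760.67, rounded up to 3761, so 3,761 needed; 3,756 in favor. Not satisfied.

Invalid — vote requirement not satisfied.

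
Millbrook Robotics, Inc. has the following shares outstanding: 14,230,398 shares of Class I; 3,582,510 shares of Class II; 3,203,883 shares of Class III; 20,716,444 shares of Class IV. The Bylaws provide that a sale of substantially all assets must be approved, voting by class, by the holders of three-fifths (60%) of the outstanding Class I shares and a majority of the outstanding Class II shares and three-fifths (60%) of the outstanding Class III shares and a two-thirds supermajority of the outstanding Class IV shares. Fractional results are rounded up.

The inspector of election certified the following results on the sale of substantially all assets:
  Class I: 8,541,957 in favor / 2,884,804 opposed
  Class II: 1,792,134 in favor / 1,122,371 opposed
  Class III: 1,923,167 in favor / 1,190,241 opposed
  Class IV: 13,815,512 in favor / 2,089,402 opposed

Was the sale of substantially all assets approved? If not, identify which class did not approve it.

Class I: 3/5 of 14230398 = 8538238.80, rounded up to 8538239; 8,538,239 required, 8,541,957 in favor — approved.
Class II: a majority of 3582510 is 1791256; 1,791,256 required, 1,792,134 in favor — approved.
Class III: 3/5 of 3203883 = 1922329.80, rounded up to 1922330; 1,922,330 required, 1,923,167 in favor — approved.
Class IV: 2/3 of 20716444 = 13810962.67, rounded up to 13810963; 13,810,963 required, 13,815,512 in favor — approved.

Approved — every class gave the required vote.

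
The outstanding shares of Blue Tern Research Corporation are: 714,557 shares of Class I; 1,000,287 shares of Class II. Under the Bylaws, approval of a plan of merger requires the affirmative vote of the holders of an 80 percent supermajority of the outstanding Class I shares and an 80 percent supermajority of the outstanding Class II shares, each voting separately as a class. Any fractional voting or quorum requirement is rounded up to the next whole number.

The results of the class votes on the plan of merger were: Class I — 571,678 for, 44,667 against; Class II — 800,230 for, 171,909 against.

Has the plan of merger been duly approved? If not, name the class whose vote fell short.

Approved — every class gave the required vote.

Class I: 4/5 of 714557 = 571645.60, rounded up to 571646; 571,646 required, 571,678 in favor — approved.
Class II: 4/5 of 1000287 = 800229.60, rounded up to 800230; 800,230 required, 800,230 in favor — approved.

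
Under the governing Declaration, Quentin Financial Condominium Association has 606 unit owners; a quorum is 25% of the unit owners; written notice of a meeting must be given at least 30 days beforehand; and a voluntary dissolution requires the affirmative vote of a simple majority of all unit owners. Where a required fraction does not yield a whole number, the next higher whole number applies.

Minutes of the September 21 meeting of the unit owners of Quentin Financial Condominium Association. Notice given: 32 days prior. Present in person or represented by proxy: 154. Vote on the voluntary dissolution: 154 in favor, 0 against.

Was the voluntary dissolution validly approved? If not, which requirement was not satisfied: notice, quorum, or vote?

Invalid — vote requirement not satisfied.

Notice: 32 days given; 30 required. Satisfied.
Quorum: 25% of 606 = 151.50, rounded up to 152; 154 present. Satisfied.
Vote: requires a majority of all unit owners (606); a majority of 606 is 304, so 304 needed; 154 in favor. Not satisfied.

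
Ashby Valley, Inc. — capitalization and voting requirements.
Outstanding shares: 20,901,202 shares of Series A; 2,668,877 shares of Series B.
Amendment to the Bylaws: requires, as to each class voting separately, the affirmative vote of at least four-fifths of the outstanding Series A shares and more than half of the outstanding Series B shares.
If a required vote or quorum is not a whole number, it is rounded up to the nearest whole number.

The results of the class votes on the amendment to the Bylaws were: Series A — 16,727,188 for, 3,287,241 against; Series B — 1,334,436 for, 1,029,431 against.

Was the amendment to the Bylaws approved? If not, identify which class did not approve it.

Series A: 4/5 of 20901202 = 16720961.60, rounded up to 16720962; 16,720,962 required, 16,727,188 in favor — approved.
Series B: a majority of 2668877 is 1334439; 1,334,439 required, 1,334,436 in favor — not approved.

Not approved — the Series B shares did not give the required vote.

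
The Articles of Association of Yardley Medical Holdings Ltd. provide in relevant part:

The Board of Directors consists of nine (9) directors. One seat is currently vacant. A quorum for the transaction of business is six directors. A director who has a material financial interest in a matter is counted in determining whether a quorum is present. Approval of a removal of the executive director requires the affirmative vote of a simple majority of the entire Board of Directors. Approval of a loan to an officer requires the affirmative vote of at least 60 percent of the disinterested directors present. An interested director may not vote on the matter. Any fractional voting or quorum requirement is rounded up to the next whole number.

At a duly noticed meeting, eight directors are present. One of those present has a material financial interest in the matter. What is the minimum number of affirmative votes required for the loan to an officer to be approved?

5

The loan to an officer requires three-fifths of the disinterested directors present (8 − 1 = 7).
3/5 of 7 = 4.20, rounded up to 5.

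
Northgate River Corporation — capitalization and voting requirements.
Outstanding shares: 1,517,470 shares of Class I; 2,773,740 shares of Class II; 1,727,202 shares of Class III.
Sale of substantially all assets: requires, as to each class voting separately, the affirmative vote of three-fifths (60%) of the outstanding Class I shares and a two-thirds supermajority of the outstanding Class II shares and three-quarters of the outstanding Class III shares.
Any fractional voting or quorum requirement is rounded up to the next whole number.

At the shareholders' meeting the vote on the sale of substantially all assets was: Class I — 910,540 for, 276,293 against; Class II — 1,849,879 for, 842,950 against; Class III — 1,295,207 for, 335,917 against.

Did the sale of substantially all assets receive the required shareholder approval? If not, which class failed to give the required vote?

Class I: 3/5 of 1517470 = 910482; 910,482 required, 910,540 in favor — approved.
Class II: 2/3 of 2773740 = 1849160; 1,849,160 required, 1,849,879 in favor — approved.
Class III: 3/4 of 1727202 = 1295401.50, rounded up to 1295402; 1,295,402 required, 1,295,207 in favor — not approved.

Not approved — the Class III shares did not give the required vote.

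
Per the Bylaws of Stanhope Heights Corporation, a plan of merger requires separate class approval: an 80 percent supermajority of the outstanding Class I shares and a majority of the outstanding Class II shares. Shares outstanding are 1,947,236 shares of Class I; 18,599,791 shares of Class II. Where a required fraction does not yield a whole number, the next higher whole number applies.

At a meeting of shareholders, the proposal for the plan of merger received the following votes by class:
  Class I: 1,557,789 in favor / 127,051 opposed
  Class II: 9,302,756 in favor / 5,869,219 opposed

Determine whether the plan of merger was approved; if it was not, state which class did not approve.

Class I: 4/5 of 1947236 = 1557788.80, rounded up to 1557789; 1,557,789 required, 1,557,789 in favor — approved.
Class II: a majority of 18599791 is 9299896; 9,299,896 required, 9,302,756 in favor — approved.

Approved — every class gave the required vote.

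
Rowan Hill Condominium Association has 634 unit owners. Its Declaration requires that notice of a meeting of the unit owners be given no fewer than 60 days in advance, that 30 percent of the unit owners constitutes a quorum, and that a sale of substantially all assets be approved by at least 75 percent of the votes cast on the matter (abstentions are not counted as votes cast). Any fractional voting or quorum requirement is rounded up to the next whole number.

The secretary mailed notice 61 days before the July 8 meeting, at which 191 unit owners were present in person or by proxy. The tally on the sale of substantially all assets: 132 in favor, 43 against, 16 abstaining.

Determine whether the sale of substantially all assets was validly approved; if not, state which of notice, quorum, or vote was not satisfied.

Notice: 61 days given; 60 required. Satisfied.
Quorum: 30% of 634 = 190.20, rounded up to 191; 191 present. Satisfied.
Vote: requires three-fourths of the votes cast (191 − 16 abstaining = 175); 3/4 of 175 = 131.25, rounded up to 132, so 132 needed; 132 in favor. Satisfied.

Valid — all requirements satisfied.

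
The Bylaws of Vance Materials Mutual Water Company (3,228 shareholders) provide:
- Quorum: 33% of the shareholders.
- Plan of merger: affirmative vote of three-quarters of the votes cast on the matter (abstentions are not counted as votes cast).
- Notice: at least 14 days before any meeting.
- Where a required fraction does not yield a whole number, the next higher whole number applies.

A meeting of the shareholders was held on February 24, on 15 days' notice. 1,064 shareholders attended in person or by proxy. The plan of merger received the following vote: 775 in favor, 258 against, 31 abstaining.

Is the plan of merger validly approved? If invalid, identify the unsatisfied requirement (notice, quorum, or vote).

Notice: 15 days given; 14 required. Satisfied.
Quorum: 33% of 3,228 = 1,065.24, rounded up to 1,066; 1,064 present. Not satisfied.
Vote: requires three-fourths of the votes cast (1,064 − 31 abstaining = 1,033); 3/4 of 1033 = 774.75, rounded up to 775, so 775 needed; 775 in favor. Satisfied.

Invalid — quorum requirement not satisfied.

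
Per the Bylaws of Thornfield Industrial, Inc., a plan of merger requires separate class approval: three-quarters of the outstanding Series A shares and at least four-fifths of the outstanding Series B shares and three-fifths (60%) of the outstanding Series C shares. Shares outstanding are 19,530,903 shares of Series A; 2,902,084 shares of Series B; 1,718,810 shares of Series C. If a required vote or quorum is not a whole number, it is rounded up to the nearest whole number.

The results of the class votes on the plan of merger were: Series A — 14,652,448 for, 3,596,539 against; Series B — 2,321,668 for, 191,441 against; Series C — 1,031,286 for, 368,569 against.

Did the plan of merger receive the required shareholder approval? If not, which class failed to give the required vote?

Series A: 3/4 of 19530903 = 14648177.25, rounded up to 14648178; 14,648,178 required, 14,652,448 in favor — approved.
Series B: 4/5 of 2902084 = 2321667.20, rounded up to 2321668; 2,321,668 required, 2,321,668 in favor — approved.
Series C: 3/5 of 1718810 = 1031286; 1,031,286 required, 1,031,286 in favor — approved.

Approved — every class gave the required vote.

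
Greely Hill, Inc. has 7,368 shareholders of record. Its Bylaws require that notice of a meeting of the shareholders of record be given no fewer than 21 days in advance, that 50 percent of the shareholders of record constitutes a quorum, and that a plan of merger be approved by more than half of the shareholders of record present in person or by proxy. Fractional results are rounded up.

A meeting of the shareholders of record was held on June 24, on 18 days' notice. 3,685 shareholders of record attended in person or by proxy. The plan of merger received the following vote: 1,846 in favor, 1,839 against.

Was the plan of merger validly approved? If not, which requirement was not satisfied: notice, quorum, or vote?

Notice: 18 days given; 21 required. Not satisfied.
Quorum: 50% of 7,368 = 3,684; 3,685 present. Satisfied.
Vote: requires a majority of those present (3,685); a majority of 3685 is 1843, so 1,843 needed; 1,846 in favor. Satisfied.

Invalid — notice requirement not satisfied.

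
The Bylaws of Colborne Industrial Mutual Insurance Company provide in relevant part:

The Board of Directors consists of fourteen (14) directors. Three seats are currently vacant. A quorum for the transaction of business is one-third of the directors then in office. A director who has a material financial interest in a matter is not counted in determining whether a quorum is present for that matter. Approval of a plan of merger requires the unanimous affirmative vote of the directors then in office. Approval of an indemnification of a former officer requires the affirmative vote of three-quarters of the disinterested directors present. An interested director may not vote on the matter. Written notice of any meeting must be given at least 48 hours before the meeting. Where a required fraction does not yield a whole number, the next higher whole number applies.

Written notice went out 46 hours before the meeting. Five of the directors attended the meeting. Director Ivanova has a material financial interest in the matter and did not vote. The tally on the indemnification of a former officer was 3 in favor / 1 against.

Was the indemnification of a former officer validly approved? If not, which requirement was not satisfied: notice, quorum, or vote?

Notice: 46 hours given; 48 required (46 < 48). Not satisfied.
Quorum: 5 present, but the 1 interested director does not count, leaving 4. Quorum is 4. Satisfied.
Vote: the indemnification of a former officer requires three-fourths of the disinterested directors present (5 − 1 = 4). 3/4 of 4 = 3, so 3 affirmative votes are needed; 3 voted in favor. Satisfied.

Invalid — notice requirement not satisfied.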